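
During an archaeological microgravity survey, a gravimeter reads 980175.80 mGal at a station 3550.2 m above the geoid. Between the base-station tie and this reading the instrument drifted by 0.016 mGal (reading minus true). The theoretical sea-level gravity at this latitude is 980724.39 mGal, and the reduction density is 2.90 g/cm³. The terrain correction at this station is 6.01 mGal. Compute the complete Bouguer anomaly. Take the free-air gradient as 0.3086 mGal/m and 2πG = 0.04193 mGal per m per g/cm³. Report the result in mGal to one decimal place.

Drift-corrected reading = 980175.80 − (0.016) = 980175.784 mGal
Free-air correction = 0.3086 × 3550.2 = 1095.59 mGal
Free-air anomaly = 980175.784 − 980724.39 + (1095.59) = 546.984 mGal
Bouguer slab correction = 0.04193 × 2.90 × 3550.2 = 431.69 mGal
Simple Bouguer anomaly = 546.984 − (431.69) = 115.294 mGal
Complete Bouguer anomaly = 115.294 + 6.01 = 121.304 mGal

121.3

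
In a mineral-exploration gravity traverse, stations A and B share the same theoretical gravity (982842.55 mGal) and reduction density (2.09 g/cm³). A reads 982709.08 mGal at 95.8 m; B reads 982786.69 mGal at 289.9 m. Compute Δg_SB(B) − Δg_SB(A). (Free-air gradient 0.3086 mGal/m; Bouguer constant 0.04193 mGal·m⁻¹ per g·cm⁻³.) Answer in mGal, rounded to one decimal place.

120.5

Δg_SB(A) = 982709.08 − 982842.55 + 0.3086×95.8 − 0.04193×2.09×95.8 = -112.30 mGal
Δg_SB(B) = 982786.69 − 982842.55 + 0.3086×289.9 − 0.04193×2.09×289.9 = 8.20 mGal
Difference = 8.20 − (-112.30) = 120.50 mGal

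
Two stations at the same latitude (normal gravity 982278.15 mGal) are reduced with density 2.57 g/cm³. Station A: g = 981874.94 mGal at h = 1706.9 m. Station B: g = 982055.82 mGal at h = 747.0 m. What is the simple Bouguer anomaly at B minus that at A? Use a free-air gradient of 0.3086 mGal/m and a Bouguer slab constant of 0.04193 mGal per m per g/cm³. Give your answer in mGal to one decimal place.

Δg_SB(A) = 981874.94 − 982278.15 + 0.3086×1706.9 − 0.04193×2.57×1706.9 = -60.40 mGal
Δg_SB(B) = 982055.82 − 982278.15 + 0.3086×747.0 − 0.04193×2.57×747.0 = -72.30 mGal
Difference = -72.30 − (-60.40) = -11.90 mGal

-11.9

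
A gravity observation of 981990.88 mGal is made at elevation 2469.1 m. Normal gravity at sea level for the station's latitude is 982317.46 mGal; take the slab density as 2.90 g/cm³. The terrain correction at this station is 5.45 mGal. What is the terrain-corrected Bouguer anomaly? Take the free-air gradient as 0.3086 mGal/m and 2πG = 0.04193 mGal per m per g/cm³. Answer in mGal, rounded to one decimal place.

140.6

Free-air correction = 0.3086 × 2469.1 = 761.96 mGal
Free-air anomaly = 981990.88 − 982317.46 + (761.96) = 435.38 mGal
Bouguer slab correction = 0.04193 × 2.90 × 2469.1 = 300.24 mGal
Simple Bouguer anomaly = 435.38 − (300.24) = 135.14 mGal
Complete Bouguer anomaly = 135.14 + 5.45 = 140.59 mGal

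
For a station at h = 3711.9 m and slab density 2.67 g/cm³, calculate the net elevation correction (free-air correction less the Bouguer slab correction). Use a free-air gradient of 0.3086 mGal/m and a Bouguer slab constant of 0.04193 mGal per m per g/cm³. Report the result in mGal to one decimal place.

Combined gradient = 0.3086 − 0.04193 × 2.67 = 0.1966469 mGal/m
Combined elevation correction = 0.1966469 × 3711.9 = 729.9 mGal

729.9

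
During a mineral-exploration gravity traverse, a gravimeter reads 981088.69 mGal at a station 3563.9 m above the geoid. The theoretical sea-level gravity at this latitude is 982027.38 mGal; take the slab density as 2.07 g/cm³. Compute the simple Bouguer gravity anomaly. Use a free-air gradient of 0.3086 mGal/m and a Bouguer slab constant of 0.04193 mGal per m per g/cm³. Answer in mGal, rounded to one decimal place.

Free-air correction = 0.3086 × 3563.9 = 1099.82 mGal
Free-air anomaly = 981088.69 − 982027.38 + (1099.82) = 161.13 mGal
Bouguer slab correction = 0.04193 × 2.07 × 3563.9 = 309.33 mGal
Simple Bouguer anomaly = 161.13 − (309.33) = -148.20 mGal

-148.2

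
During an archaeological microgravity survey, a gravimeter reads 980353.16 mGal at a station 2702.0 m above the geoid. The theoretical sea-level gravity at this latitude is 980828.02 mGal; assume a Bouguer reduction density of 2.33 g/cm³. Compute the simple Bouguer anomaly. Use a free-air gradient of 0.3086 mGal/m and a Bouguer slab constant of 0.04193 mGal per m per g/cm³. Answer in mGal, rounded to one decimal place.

Free-air correction = 0.3086 × 2702.0 = 833.84 mGal
Free-air anomaly = 980353.16 − 980828.02 + (833.84) = 358.98 mGal
Bouguer slab correction = 0.04193 × 2.33 × 2702.0 = 263.98 mGal
Simple Bouguer anomaly = 358.98 − (263.98) = 95.00 mGal

95.0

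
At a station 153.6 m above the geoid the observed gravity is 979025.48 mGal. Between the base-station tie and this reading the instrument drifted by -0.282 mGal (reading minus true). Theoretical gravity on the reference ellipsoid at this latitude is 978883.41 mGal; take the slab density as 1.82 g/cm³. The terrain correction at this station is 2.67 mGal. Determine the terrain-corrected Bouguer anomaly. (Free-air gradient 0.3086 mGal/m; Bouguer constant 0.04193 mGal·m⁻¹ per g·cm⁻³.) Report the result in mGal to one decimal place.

180.7

Drift-corrected reading = 979025.48 − (-0.282) = 979025.762 mGal
Free-air correction = 0.3086 × 153.6 = 47.40 mGal
Free-air anomaly = 979025.762 − 978883.41 + (47.40) = 189.752 mGal
Bouguer slab correction = 0.04193 × 1.82 × 153.6 = 11.72 mGal
Simple Bouguer anomaly = 189.752 − (11.72) = 178.032 mGal
Complete Bouguer anomaly = 178.032 + 2.67 = 180.702 mGal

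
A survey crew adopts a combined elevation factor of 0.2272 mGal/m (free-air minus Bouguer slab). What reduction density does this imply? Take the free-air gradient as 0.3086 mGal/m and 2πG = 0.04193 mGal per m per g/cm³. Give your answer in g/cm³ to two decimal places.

1.94

0.2272 = 0.3086 − 0.04193 × ρ
ρ = (0.3086 − 0.2272) / 0.04193 = 1.94 g/cm³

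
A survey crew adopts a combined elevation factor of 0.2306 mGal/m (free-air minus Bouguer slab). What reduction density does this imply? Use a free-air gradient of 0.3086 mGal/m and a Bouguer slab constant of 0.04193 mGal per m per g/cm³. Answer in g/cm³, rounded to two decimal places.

0.2306 = 0.3086 − 0.04193 × ρ
ρ = (0.3086 − 0.2306) / 0.04193 = 1.86 g/cm³

1.86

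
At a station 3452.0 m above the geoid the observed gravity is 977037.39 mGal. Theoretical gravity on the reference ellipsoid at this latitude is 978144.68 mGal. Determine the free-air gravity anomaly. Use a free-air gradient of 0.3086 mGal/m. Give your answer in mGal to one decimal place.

-42.0

Free-air correction = 0.3086 × 3452.0 = 1065.29 mGal
Free-air anomaly = 977037.39 − 978144.68 + (1065.29) = -42.00 mGal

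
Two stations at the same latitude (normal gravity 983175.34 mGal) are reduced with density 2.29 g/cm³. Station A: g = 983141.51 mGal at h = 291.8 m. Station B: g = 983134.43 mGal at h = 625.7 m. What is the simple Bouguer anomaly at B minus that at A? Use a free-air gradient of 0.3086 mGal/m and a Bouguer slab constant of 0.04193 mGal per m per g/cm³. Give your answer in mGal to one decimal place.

Δg_SB(A) = 983141.51 − 983175.34 + 0.3086×291.8 − 0.04193×2.29×291.8 = 28.20 mGal
Δg_SB(B) = 983134.43 − 983175.34 + 0.3086×625.7 − 0.04193×2.29×625.7 = 92.10 mGal
Difference = 92.10 − (28.20) = 63.90 mGal

63.9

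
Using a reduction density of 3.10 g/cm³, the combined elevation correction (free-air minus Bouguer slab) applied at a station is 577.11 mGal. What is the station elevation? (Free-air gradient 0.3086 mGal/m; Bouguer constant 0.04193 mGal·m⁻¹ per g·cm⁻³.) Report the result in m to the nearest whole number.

3231

Combined gradient = 0.3086 − 0.04193 × 3.10 = 0.1786170 mGal/m
h = 577.11 / 0.1786170 = 3230.99 m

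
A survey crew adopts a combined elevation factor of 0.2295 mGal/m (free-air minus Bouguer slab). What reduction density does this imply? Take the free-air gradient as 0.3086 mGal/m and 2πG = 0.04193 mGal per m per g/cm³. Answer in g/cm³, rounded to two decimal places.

1.89

0.2295 = 0.3086 − 0.04193 × ρ
ρ = (0.3086 − 0.2295) / 0.04193 = 1.89 g/cm³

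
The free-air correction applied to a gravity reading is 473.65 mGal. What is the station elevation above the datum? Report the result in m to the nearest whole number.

h = 473.65 / 0.3086 = 1534.83 m

1535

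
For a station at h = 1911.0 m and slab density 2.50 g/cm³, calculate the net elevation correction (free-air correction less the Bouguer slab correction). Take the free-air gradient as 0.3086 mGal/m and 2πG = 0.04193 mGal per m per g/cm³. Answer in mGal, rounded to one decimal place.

389.4

Combined gradient = 0.3086 − 0.04193 × 2.50 = 0.2037750 mGal/m
Combined elevation correction = 0.2037750 × 1911.0 = 389.4 mGal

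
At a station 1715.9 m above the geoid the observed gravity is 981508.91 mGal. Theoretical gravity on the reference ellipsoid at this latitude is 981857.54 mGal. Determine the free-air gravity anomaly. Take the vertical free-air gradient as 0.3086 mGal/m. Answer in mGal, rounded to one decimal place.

Free-air correction = 0.3086 × 1715.9 = 529.53 mGal
Free-air anomaly = 981508.91 − 981857.54 + (529.53) = 180.90 mGal

180.9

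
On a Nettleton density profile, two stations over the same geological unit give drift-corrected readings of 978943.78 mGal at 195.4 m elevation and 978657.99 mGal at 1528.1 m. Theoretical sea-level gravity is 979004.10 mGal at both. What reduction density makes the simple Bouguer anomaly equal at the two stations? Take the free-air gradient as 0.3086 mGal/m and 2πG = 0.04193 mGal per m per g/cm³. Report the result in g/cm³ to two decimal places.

2.25

Δg_obs = 978657.99 − 978943.78 = -285.79 mGal over Δh = 1528.1 − 195.4 = 1332.7 m
Equal Bouguer anomalies ⇒ Δg_obs + (0.3086 − 0.04193ρ)·Δh = 0
0.3086 − 0.04193ρ = −Δg_obs/Δh = 0.21444
ρ = (0.3086 − 0.21444) / 0.04193 = 2.25 g/cm³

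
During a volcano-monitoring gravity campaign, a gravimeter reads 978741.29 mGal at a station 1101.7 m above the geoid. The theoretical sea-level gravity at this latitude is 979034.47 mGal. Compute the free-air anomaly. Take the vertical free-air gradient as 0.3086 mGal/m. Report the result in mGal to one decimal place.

Free-air correction = 0.3086 × 1101.7 = 339.98 mGal
Free-air anomaly = 978741.29 − 979034.47 + (339.98) = 46.80 mGal

46.8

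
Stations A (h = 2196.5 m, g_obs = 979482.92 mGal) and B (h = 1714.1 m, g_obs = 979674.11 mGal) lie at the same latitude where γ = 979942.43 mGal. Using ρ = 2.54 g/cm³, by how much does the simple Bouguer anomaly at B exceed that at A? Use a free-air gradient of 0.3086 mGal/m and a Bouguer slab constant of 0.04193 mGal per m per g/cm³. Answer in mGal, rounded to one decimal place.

Δg_SB(A) = 979482.92 − 979942.43 + 0.3086×2196.5 − 0.04193×2.54×2196.5 = -15.60 mGal
Δg_SB(B) = 979674.11 − 979942.43 + 0.3086×1714.1 − 0.04193×2.54×1714.1 = 78.10 mGal
Difference = 78.10 − (-15.60) = 93.70 mGal

93.7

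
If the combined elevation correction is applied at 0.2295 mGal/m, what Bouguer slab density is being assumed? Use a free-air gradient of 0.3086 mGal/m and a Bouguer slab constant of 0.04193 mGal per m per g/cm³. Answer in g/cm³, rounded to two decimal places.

0.2295 = 0.3086 − 0.04193 × ρ
ρ = (0.3086 − 0.2295) / 0.04193 = 1.89 g/cm³

1.89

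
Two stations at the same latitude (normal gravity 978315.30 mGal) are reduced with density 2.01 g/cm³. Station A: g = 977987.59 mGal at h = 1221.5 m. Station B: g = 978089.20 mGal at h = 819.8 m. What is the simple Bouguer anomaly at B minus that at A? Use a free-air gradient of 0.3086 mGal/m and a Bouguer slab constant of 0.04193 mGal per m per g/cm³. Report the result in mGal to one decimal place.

Δg_SB(A) = 977987.59 − 978315.30 + 0.3086×1221.5 − 0.04193×2.01×1221.5 = -53.70 mGal
Δg_SB(B) = 978089.20 − 978315.30 + 0.3086×819.8 − 0.04193×2.01×819.8 = -42.20 mGal
Difference = -42.20 − (-53.70) = 11.50 mGal

11.5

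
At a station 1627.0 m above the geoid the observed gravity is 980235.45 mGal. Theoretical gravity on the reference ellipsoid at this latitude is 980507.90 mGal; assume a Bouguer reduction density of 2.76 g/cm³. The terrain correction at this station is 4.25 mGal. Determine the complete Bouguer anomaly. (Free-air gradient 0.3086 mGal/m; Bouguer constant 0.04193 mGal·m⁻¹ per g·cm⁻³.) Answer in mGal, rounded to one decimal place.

Free-air correction = 0.3086 × 1627.0 = 502.09 mGal
Free-air anomaly = 980235.45 − 980507.90 + (502.09) = 229.64 mGal
Bouguer slab correction = 0.04193 × 2.76 × 1627.0 = 188.29 mGal
Simple Bouguer anomaly = 229.64 − (188.29) = 41.35 mGal
Complete Bouguer anomaly = 41.35 + 4.25 = 45.60 mGal

45.6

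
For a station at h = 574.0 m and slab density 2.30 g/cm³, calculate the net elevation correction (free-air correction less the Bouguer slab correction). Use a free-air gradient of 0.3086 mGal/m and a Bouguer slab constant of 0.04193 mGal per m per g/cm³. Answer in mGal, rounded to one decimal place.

Combined gradient = 0.3086 − 0.04193 × 2.30 = 0.2121610 mGal/m
Combined elevation correction = 0.2121610 × 574.0 = 121.8 mGal

121.8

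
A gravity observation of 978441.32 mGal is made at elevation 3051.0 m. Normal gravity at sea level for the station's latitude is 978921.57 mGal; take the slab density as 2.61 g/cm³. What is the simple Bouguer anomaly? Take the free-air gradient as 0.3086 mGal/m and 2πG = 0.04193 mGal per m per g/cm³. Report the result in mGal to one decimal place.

127.4

Free-air correction = 0.3086 × 3051.0 = 941.54 mGal
Free-air anomaly = 978441.32 − 978921.57 + (941.54) = 461.29 mGal
Bouguer slab correction = 0.04193 × 2.61 × 3051.0 = 333.89 mGal
Simple Bouguer anomaly = 461.29 − (333.89) = 127.40 mGal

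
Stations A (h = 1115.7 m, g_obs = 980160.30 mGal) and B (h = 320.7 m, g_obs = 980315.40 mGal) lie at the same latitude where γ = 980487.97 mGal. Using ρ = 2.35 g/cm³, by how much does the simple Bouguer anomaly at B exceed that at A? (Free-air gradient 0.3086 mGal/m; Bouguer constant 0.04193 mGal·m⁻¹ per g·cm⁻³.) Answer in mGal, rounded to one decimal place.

-11.9

Δg_SB(A) = 980160.30 − 980487.97 + 0.3086×1115.7 − 0.04193×2.35×1115.7 = -93.30 mGal
Δg_SB(B) = 980315.40 − 980487.97 + 0.3086×320.7 − 0.04193×2.35×320.7 = -105.20 mGal
Difference = -105.20 − (-93.30) = -11.90 mGal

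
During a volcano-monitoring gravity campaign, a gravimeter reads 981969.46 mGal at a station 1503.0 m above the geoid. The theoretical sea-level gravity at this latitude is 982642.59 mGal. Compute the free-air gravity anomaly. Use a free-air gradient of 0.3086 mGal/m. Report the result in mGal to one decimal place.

Free-air correction = 0.3086 × 1503.0 = 463.83 mGal
Free-air anomaly = 981969.46 − 982642.59 + (463.83) = -209.30 mGal

-209.3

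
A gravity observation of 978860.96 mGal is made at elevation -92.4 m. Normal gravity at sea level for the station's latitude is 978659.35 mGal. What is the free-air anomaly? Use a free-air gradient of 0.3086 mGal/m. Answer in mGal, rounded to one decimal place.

173.1

Free-air correction = 0.3086 × -92.4 = -28.51 mGal
Free-air anomaly = 978860.96 − 978659.35 + (-28.51) = 173.10 mGal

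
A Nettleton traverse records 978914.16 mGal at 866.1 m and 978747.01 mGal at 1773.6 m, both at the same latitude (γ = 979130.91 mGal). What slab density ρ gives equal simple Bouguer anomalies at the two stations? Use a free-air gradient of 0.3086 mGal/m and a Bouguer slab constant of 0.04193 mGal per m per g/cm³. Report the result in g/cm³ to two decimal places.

2.97

Δg_obs = 978747.01 − 978914.16 = -167.15 mGal over Δh = 1773.6 − 866.1 = 907.5 m
Equal Bouguer anomalies ⇒ Δg_obs + (0.3086 − 0.04193ρ)·Δh = 0
0.3086 − 0.04193ρ = −Δg_obs/Δh = 0.18419
ρ = (0.3086 − 0.18419) / 0.04193 = 2.97 g/cm³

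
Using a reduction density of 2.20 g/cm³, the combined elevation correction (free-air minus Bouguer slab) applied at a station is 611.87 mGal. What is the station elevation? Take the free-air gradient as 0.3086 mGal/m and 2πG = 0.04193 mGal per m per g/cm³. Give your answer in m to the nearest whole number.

Combined gradient = 0.3086 − 0.04193 × 2.20 = 0.2163540 mGal/m
h = 611.87 / 0.2163540 = 2828.10 m

2828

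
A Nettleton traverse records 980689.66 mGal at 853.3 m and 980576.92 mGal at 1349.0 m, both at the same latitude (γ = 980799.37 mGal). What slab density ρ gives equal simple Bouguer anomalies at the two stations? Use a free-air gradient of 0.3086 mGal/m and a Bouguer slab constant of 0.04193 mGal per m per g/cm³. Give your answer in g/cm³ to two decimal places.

1.94

Δg_obs = 980576.92 − 980689.66 = -112.74 mGal over Δh = 1349.0 − 853.3 = 495.7 m
Equal Bouguer anomalies ⇒ Δg_obs + (0.3086 − 0.04193ρ)·Δh = 0
0.3086 − 0.04193ρ = −Δg_obs/Δh = 0.22744
ρ = (0.3086 − 0.22744) / 0.04193 = 1.94 g/cm³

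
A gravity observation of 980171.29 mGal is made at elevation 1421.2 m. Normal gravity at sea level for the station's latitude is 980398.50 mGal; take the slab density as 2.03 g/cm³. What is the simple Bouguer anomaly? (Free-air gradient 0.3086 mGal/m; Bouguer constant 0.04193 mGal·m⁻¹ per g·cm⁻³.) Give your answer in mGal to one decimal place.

90.4

Free-air correction = 0.3086 × 1421.2 = 438.58 mGal
Free-air anomaly = 980171.29 − 980398.50 + (438.58) = 211.37 mGal
Bouguer slab correction = 0.04193 × 2.03 × 1421.2 = 120.97 mGal
Simple Bouguer anomaly = 211.37 − (120.97) = 90.40 mGal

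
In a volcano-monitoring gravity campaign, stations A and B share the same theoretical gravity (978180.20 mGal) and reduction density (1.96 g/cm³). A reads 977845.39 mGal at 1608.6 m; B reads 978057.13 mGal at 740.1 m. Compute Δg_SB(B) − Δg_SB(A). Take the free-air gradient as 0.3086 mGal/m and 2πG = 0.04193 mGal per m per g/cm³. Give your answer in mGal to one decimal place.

15.1

Δg_SB(A) = 977845.39 − 978180.20 + 0.3086×1608.6 − 0.04193×1.96×1608.6 = 29.40 mGal
Δg_SB(B) = 978057.13 − 978180.20 + 0.3086×740.1 − 0.04193×1.96×740.1 = 44.50 mGal
Difference = 44.50 − (29.40) = 15.10 mGal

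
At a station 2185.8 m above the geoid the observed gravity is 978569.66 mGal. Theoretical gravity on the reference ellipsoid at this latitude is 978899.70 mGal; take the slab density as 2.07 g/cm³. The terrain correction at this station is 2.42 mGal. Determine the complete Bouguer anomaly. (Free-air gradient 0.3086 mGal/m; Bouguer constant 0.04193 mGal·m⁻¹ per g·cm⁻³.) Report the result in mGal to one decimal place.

Free-air correction = 0.3086 × 2185.8 = 674.54 mGal
Free-air anomaly = 978569.66 − 978899.70 + (674.54) = 344.50 mGal
Bouguer slab correction = 0.04193 × 2.07 × 2185.8 = 189.72 mGal
Simple Bouguer anomaly = 344.50 − (189.72) = 154.78 mGal
Complete Bouguer anomaly = 154.78 + 2.42 = 157.20 mGal

157.2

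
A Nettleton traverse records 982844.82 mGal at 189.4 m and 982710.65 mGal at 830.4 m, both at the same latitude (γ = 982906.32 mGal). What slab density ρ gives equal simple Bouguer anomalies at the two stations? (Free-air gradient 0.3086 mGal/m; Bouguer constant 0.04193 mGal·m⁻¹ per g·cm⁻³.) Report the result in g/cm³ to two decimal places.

Δg_obs = 982710.65 − 982844.82 = -134.17 mGal over Δh = 830.4 − 189.4 = 641.0 m
Equal Bouguer anomalies ⇒ Δg_obs + (0.3086 − 0.04193ρ)·Δh = 0
0.3086 − 0.04193ρ = −Δg_obs/Δh = 0.20931
ρ = (0.3086 − 0.20931) / 0.04193 = 2.37 g/cm³

2.37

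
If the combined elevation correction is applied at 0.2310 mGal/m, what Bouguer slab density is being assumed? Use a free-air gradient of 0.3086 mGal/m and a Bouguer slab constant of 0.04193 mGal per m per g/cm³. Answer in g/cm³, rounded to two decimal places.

1.85

0.2310 = 0.3086 − 0.04193 × ρ
ρ = (0.3086 − 0.2310) / 0.04193 = 1.85 g/cm³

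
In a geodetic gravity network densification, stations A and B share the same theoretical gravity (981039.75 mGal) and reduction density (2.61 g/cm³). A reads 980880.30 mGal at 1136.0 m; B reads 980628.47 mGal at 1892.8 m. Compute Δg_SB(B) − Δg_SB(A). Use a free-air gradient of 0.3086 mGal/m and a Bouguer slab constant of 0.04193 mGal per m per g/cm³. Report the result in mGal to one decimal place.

-101.1

Δg_SB(A) = 980880.30 − 981039.75 + 0.3086×1136.0 − 0.04193×2.61×1136.0 = 66.80 mGal
Δg_SB(B) = 980628.47 − 981039.75 + 0.3086×1892.8 − 0.04193×2.61×1892.8 = -34.30 mGal
Difference = -34.30 − (66.80) = -101.10 mGal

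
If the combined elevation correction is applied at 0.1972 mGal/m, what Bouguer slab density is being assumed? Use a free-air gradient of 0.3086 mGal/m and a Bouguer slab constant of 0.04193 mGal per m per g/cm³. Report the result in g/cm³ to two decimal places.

0.1972 = 0.3086 − 0.04193 × ρ
ρ = (0.3086 − 0.1972) / 0.04193 = 2.66 g/cm³

2.66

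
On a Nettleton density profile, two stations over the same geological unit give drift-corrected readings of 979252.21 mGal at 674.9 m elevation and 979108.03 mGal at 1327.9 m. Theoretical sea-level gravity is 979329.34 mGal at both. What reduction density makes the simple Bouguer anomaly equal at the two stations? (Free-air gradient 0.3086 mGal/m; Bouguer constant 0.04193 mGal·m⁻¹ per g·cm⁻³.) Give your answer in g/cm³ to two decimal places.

Δg_obs = 979108.03 − 979252.21 = -144.18 mGal over Δh = 1327.9 − 674.9 = 653.0 m
Equal Bouguer anomalies ⇒ Δg_obs + (0.3086 − 0.04193ρ)·Δh = 0
0.3086 − 0.04193ρ = −Δg_obs/Δh = 0.22080
ρ = (0.3086 − 0.22080) / 0.04193 = 2.09 g/cm³

2.09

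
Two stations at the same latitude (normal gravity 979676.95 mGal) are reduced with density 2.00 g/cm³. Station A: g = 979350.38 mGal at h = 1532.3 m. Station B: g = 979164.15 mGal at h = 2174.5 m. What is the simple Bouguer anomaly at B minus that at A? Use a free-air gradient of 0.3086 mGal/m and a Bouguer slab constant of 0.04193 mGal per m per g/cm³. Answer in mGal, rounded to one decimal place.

-41.9

Δg_SB(A) = 979350.38 − 979676.95 + 0.3086×1532.3 − 0.04193×2.00×1532.3 = 17.80 mGal
Δg_SB(B) = 979164.15 − 979676.95 + 0.3086×2174.5 − 0.04193×2.00×2174.5 = -24.10 mGal
Difference = -24.10 − (17.80) = -41.90 mGal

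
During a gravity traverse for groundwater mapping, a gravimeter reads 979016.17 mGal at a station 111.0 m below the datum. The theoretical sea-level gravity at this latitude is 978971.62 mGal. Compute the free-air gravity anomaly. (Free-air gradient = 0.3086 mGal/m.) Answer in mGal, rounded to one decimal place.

10.3

Free-air correction = 0.3086 × -111.0 = -34.25 mGal
Free-air anomaly = 979016.17 − 978971.62 + (-34.25) = 10.30 mGal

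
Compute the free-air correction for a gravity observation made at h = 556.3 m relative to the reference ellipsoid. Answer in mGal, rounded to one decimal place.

Free-air correction = 0.3086 × 556.3 = 171.7 mGal

171.7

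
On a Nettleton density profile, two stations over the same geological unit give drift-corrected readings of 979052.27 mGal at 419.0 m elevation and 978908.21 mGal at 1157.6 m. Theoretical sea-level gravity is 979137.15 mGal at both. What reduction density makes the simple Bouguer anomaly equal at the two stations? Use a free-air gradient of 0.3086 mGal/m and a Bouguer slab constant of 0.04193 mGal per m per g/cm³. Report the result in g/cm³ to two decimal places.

Δg_obs = 978908.21 − 979052.27 = -144.06 mGal over Δh = 1157.6 − 419.0 = 738.6 m
Equal Bouguer anomalies ⇒ Δg_obs + (0.3086 − 0.04193ρ)·Δh = 0
0.3086 − 0.04193ρ = −Δg_obs/Δh = 0.19504
ρ = (0.3086 − 0.19504) / 0.04193 = 2.71 g/cm³

2.71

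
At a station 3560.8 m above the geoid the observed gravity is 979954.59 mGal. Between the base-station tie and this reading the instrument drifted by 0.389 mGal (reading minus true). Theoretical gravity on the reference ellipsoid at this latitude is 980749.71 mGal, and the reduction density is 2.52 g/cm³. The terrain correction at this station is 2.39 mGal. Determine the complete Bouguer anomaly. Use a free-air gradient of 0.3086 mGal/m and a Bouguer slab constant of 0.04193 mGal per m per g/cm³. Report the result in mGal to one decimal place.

Drift-corrected reading = 979954.59 − (0.389) = 979954.201 mGal
Free-air correction = 0.3086 × 3560.8 = 1098.86 mGal
Free-air anomaly = 979954.201 − 980749.71 + (1098.86) = 303.351 mGal
Bouguer slab correction = 0.04193 × 2.52 × 3560.8 = 376.25 mGal
Simple Bouguer anomaly = 303.351 − (376.25) = -72.899 mGal
Complete Bouguer anomaly = -72.899 + 2.39 = -70.509 mGal

-70.5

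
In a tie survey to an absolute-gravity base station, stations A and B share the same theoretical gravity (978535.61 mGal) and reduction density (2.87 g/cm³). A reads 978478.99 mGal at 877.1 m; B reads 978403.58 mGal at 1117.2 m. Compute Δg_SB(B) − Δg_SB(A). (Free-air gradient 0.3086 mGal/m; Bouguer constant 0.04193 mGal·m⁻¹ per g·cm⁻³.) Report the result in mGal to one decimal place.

-30.2

Δg_SB(A) = 978478.99 − 978535.61 + 0.3086×877.1 − 0.04193×2.87×877.1 = 108.50 mGal
Δg_SB(B) = 978403.58 − 978535.61 + 0.3086×1117.2 − 0.04193×2.87×1117.2 = 78.30 mGal
Difference = 78.30 − (108.50) = -30.20 mGal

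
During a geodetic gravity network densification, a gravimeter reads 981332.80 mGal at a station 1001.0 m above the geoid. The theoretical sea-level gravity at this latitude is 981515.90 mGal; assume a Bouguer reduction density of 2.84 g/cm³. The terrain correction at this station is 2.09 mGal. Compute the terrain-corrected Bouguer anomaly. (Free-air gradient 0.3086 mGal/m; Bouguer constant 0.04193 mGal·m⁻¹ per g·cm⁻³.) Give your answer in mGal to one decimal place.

8.7

Free-air correction = 0.3086 × 1001.0 = 308.91 mGal
Free-air anomaly = 981332.80 − 981515.90 + (308.91) = 125.81 mGal
Bouguer slab correction = 0.04193 × 2.84 × 1001.0 = 119.20 mGal
Simple Bouguer anomaly = 125.81 − (119.20) = 6.61 mGal
Complete Bouguer anomaly = 6.61 + 2.09 = 8.70 mGal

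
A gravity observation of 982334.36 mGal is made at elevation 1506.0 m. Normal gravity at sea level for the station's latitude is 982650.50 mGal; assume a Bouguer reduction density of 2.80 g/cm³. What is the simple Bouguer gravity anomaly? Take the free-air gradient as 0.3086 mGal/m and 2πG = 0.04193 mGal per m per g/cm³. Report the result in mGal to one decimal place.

Free-air correction = 0.3086 × 1506.0 = 464.75 mGal
Free-air anomaly = 982334.36 − 982650.50 + (464.75) = 148.61 mGal
Bouguer slab correction = 0.04193 × 2.80 × 1506.0 = 176.81 mGal
Simple Bouguer anomaly = 148.61 − (176.81) = -28.20 mGal

-28.2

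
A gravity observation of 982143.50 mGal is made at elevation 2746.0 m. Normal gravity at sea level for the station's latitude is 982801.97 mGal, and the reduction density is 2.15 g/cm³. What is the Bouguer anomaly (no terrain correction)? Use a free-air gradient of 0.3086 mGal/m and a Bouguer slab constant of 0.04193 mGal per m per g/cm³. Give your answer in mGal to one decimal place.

-58.6

Free-air correction = 0.3086 × 2746.0 = 847.42 mGal
Free-air anomaly = 982143.50 − 982801.97 + (847.42) = 188.95 mGal
Bouguer slab correction = 0.04193 × 2.15 × 2746.0 = 247.55 mGal
Simple Bouguer anomaly = 188.95 − (247.55) = -58.60 mGal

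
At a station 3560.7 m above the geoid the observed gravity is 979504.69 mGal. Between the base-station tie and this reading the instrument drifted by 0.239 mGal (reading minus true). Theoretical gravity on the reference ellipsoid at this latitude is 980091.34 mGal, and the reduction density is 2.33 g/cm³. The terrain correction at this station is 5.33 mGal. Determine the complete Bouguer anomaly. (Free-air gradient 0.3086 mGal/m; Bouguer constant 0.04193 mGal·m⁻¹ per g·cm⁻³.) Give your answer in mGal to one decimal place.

169.4

Drift-corrected reading = 979504.69 − (0.239) = 979504.451 mGal
Free-air correction = 0.3086 × 3560.7 = 1098.83 mGal
Free-air anomaly = 979504.451 − 980091.34 + (1098.83) = 511.941 mGal
Bouguer slab correction = 0.04193 × 2.33 × 3560.7 = 347.87 mGal
Simple Bouguer anomaly = 511.941 − (347.87) = 164.071 mGal
Complete Bouguer anomaly = 164.071 + 5.33 = 169.401 mGal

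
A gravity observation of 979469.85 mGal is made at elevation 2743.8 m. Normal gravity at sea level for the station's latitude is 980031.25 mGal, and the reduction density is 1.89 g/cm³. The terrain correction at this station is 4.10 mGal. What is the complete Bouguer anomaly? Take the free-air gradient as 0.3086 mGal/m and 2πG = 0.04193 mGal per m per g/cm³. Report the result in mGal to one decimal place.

Free-air correction = 0.3086 × 2743.8 = 846.74 mGal
Free-air anomaly = 979469.85 − 980031.25 + (846.74) = 285.34 mGal
Bouguer slab correction = 0.04193 × 1.89 × 2743.8 = 217.44 mGal
Simple Bouguer anomaly = 285.34 − (217.44) = 67.90 mGal
Complete Bouguer anomaly = 67.90 + 4.10 = 72.00 mGal

72.0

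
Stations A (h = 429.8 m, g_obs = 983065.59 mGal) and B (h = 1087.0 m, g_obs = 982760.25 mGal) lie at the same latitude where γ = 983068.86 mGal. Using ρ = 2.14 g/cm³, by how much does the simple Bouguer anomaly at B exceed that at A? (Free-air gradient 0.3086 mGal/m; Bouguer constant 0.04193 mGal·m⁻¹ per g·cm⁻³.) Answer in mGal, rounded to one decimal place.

Δg_SB(A) = 983065.59 − 983068.86 + 0.3086×429.8 − 0.04193×2.14×429.8 = 90.80 mGal
Δg_SB(B) = 982760.25 − 983068.86 + 0.3086×1087.0 − 0.04193×2.14×1087.0 = -70.70 mGal
Difference = -70.70 − (90.80) = -161.50 mGal

-161.5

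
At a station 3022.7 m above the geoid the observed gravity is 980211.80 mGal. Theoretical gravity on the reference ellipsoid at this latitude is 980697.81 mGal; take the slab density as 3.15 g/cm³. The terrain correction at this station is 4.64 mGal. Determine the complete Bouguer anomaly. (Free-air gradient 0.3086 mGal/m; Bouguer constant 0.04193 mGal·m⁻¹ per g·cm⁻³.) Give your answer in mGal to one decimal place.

52.2

Free-air correction = 0.3086 × 3022.7 = 932.81 mGal
Free-air anomaly = 980211.80 − 980697.81 + (932.81) = 446.80 mGal
Bouguer slab correction = 0.04193 × 3.15 × 3022.7 = 399.24 mGal
Simple Bouguer anomaly = 446.80 − (399.24) = 47.56 mGal
Complete Bouguer anomaly = 47.56 + 4.64 = 52.20 mGal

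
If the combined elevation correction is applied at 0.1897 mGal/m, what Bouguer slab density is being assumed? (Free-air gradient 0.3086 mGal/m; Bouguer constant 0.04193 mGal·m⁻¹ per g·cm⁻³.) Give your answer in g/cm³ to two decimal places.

2.84

0.1897 = 0.3086 − 0.04193 × ρ
ρ = (0.3086 − 0.1897) / 0.04193 = 2.84 g/cm³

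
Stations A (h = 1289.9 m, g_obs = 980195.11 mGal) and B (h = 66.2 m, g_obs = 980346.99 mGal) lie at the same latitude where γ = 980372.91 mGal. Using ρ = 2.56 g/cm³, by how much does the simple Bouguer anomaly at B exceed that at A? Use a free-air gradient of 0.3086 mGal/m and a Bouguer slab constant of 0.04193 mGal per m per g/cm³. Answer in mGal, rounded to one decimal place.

Δg_SB(A) = 980195.11 − 980372.91 + 0.3086×1289.9 − 0.04193×2.56×1289.9 = 81.80 mGal
Δg_SB(B) = 980346.99 − 980372.91 + 0.3086×66.2 − 0.04193×2.56×66.2 = -12.60 mGal
Difference = -12.60 − (81.80) = -94.40 mGal

-94.4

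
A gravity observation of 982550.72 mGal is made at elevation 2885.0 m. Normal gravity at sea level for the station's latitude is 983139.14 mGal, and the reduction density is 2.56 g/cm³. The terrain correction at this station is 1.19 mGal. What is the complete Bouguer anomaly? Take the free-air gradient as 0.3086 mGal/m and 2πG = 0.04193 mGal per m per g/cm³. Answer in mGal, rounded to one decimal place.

Free-air correction = 0.3086 × 2885.0 = 890.31 mGal
Free-air anomaly = 982550.72 − 983139.14 + (890.31) = 301.89 mGal
Bouguer slab correction = 0.04193 × 2.56 × 2885.0 = 309.68 mGal
Simple Bouguer anomaly = 301.89 − (309.68) = -7.79 mGal
Complete Bouguer anomaly = -7.79 + 1.19 = -6.60 mGal

-6.6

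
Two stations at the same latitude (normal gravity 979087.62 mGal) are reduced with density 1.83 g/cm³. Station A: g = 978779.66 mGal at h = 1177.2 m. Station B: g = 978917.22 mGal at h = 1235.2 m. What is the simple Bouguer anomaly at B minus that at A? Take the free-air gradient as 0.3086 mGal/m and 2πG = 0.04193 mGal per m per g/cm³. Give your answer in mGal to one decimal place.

Δg_SB(A) = 978779.66 − 979087.62 + 0.3086×1177.2 − 0.04193×1.83×1177.2 = -35.00 mGal
Δg_SB(B) = 978917.22 − 979087.62 + 0.3086×1235.2 − 0.04193×1.83×1235.2 = 116.00 mGal
Difference = 116.00 − (-35.00) = 151.00 mGal

151.0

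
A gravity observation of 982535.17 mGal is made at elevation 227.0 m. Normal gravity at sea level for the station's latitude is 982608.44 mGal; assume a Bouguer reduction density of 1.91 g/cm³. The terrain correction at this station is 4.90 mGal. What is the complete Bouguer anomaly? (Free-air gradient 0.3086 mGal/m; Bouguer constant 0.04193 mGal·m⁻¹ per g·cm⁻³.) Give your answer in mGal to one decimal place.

Free-air correction = 0.3086 × 227.0 = 70.05 mGal
Free-air anomaly = 982535.17 − 982608.44 + (70.05) = -3.22 mGal
Bouguer slab correction = 0.04193 × 1.91 × 227.0 = 18.18 mGal
Simple Bouguer anomaly = -3.22 − (18.18) = -21.40 mGal
Complete Bouguer anomaly = -21.40 + 4.90 = -16.50 mGal

-16.5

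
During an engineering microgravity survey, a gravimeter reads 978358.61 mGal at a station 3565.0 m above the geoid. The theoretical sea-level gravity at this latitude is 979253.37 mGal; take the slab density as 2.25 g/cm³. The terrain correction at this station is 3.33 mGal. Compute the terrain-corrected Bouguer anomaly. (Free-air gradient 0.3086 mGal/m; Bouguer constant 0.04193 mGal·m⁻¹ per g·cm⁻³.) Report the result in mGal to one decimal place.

Free-air correction = 0.3086 × 3565.0 = 1100.16 mGal
Free-air anomaly = 978358.61 − 979253.37 + (1100.16) = 205.40 mGal
Bouguer slab correction = 0.04193 × 2.25 × 3565.0 = 336.33 mGal
Simple Bouguer anomaly = 205.40 − (336.33) = -130.93 mGal
Complete Bouguer anomaly = -130.93 + 3.33 = -127.60 mGal

-127.6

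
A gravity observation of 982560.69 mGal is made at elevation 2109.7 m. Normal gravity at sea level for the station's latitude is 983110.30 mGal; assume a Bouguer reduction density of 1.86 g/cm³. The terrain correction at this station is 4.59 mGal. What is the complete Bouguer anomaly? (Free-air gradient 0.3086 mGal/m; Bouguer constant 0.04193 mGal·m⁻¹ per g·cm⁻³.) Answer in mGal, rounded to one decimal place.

-58.5

Free-air correction = 0.3086 × 2109.7 = 651.05 mGal
Free-air anomaly = 982560.69 − 983110.30 + (651.05) = 101.44 mGal
Bouguer slab correction = 0.04193 × 1.86 × 2109.7 = 164.54 mGal
Simple Bouguer anomaly = 101.44 − (164.54) = -63.10 mGal
Complete Bouguer anomaly = -63.10 + 4.59 = -58.51 mGal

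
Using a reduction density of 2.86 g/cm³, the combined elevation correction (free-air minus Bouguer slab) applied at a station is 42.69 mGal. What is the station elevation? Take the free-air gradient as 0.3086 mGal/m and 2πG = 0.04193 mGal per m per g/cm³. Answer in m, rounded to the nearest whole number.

Combined gradient = 0.3086 − 0.04193 × 2.86 = 0.1886802 mGal/m
h = 42.69 / 0.1886802 = 226.26 m

226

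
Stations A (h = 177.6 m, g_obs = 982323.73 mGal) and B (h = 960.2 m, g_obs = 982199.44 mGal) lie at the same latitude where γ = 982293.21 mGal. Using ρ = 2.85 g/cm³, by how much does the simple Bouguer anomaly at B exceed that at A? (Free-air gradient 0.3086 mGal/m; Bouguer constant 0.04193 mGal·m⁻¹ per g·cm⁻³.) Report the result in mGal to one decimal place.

Δg_SB(A) = 982323.73 − 982293.21 + 0.3086×177.6 − 0.04193×2.85×177.6 = 64.10 mGal
Δg_SB(B) = 982199.44 − 982293.21 + 0.3086×960.2 − 0.04193×2.85×960.2 = 87.80 mGal
Difference = 87.80 − (64.10) = 23.70 mGal

23.7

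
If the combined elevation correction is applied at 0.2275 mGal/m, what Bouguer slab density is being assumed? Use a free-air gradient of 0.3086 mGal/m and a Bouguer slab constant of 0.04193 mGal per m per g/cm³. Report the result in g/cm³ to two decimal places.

1.93

0.2275 = 0.3086 − 0.04193 × ρ
ρ = (0.3086 − 0.2275) / 0.04193 = 1.93 g/cm³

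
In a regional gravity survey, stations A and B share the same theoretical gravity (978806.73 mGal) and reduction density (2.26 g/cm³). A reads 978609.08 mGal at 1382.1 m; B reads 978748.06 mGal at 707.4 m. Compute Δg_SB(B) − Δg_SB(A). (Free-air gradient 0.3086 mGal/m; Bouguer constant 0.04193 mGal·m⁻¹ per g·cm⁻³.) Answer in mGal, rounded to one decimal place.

-5.3

Δg_SB(A) = 978609.08 − 978806.73 + 0.3086×1382.1 − 0.04193×2.26×1382.1 = 97.90 mGal
Δg_SB(B) = 978748.06 − 978806.73 + 0.3086×707.4 − 0.04193×2.26×707.4 = 92.60 mGal
Difference = 92.60 − (97.90) = -5.30 mGal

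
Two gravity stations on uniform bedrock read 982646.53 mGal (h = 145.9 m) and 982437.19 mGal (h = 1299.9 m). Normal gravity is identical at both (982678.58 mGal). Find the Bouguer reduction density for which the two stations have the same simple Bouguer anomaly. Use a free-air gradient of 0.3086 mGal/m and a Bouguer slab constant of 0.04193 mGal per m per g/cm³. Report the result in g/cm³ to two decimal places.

3.03

Δg_obs = 982437.19 − 982646.53 = -209.34 mGal over Δh = 1299.9 − 145.9 = 1154.0 m
Equal Bouguer anomalies ⇒ Δg_obs + (0.3086 − 0.04193ρ)·Δh = 0
0.3086 − 0.04193ρ = −Δg_obs/Δh = 0.18140
ρ = (0.3086 − 0.18140) / 0.04193 = 3.03 g/cm³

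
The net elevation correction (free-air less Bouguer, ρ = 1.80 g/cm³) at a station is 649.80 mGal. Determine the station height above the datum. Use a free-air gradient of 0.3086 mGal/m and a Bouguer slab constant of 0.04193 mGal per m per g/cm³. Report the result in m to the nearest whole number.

Combined gradient = 0.3086 − 0.04193 × 1.80 = 0.2331260 mGal/m
h = 649.80 / 0.2331260 = 2787.33 m

2787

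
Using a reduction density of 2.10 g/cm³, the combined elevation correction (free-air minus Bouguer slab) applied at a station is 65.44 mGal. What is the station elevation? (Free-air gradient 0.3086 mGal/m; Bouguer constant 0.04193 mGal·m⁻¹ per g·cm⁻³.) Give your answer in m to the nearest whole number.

Combined gradient = 0.3086 − 0.04193 × 2.10 = 0.2205470 mGal/m
h = 65.44 / 0.2205470 = 296.72 m

297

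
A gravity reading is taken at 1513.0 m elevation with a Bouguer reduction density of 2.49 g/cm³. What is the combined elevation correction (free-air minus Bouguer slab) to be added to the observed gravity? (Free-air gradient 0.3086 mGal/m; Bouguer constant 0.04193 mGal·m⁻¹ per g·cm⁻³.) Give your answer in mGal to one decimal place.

308.9

Combined gradient = 0.3086 − 0.04193 × 2.49 = 0.2041943 mGal/m
Combined elevation correction = 0.2041943 × 1513.0 = 308.9 mGal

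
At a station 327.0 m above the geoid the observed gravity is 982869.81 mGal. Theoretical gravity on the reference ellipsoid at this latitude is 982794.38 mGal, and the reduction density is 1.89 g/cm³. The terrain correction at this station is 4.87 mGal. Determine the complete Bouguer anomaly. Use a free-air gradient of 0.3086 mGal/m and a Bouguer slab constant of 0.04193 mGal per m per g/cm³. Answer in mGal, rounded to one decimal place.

Free-air correction = 0.3086 × 327.0 = 100.91 mGal
Free-air anomaly = 982869.81 − 982794.38 + (100.91) = 176.34 mGal
Bouguer slab correction = 0.04193 × 1.89 × 327.0 = 25.91 mGal
Simple Bouguer anomaly = 176.34 − (25.91) = 150.43 mGal
Complete Bouguer anomaly = 150.43 + 4.87 = 155.30 mGal

155.3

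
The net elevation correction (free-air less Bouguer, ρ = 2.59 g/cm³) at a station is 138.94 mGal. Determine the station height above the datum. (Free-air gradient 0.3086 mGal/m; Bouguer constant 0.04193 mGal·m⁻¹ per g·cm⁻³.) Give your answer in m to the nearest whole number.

695

Combined gradient = 0.3086 − 0.04193 × 2.59 = 0.2000013 mGal/m
h = 138.94 / 0.2000013 = 694.70 m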